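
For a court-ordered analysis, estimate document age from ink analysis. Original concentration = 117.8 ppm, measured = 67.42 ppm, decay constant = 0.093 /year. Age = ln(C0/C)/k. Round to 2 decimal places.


Document age estimation:
C0/C = 117.8 / 67.42 = 1.747256
ln(C0/C) = 0.558047
t = 0.558047 / 0.093 = 6.00 years

6.00


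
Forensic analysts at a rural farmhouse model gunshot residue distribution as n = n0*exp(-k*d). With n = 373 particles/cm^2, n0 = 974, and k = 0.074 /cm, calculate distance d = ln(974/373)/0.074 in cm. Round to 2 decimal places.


GSR distance calculation:
n0/n = 974 / 373 = 2.61126
ln(n0/n) = 0.959833
d = 0.959833 / 0.074 = 12.97 cm

12.97


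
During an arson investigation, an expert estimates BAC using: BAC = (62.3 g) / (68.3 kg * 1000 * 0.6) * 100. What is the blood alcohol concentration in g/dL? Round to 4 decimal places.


Applying the Widmark formula:
BAC = (dose_g / (body_wt * 1000 * r)) * 100
Denominator = 68.3 * 1000 * 0.6 = 40980
BAC = (62.3 / 40980) * 100
BAC = 0.1520 g/dL

0.1520


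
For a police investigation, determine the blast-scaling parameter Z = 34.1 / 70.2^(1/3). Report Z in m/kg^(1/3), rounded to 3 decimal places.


Scaled distance calculation:
W^(1/3) = 70.2^(1/3) = 4.125207
Z = R / W^(1/3) = 34.1 / 4.125207
Z = 8.266 m/kg^(1/3)

8.266


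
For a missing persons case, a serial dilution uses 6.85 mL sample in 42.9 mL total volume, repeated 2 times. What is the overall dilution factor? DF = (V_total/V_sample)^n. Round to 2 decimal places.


Dilution factor calculation:
Single dilution = V_total / V_sample = 42.9 / 6.85 ≈ 6.262774
Number of dilutions = 2
Total DF = (42.9 / 6.85)^2 (full precision, rounded at the end) = 39.22

39.22


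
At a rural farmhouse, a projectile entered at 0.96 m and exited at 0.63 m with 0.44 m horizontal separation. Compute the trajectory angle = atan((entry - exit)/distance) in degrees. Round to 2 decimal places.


Bullet trajectory angle:
Height difference = 0.96 - 0.63 = 0.33 m
angle = atan(0.33 / 0.44)
angle = atan(0.75)
angle = 36.87 degrees

36.87


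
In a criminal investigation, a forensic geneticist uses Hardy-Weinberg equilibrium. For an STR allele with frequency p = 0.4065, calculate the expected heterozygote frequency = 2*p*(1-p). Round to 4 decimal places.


Hardy-Weinberg heterozygote frequency:
q = 1 - p = 1 - 0.4065 = 0.5935
2pq = 2 * 0.4065 * 0.5935 = 0.4825

0.4825


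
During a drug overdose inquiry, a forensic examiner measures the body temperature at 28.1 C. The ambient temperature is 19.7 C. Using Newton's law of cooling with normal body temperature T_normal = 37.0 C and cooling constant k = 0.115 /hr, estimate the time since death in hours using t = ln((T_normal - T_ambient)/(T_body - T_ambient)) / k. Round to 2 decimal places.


Using Newton's law of cooling:
t = ln((T_normal - T_ambient) / (T_body - T_ambient)) / k
T_normal - T_ambient = 17.3
T_body - T_ambient = 8.4
Ratio = 2.059524
ln(ratio) = 0.722475
t = 0.722475 / 0.115 = 6.28 hours

6.28


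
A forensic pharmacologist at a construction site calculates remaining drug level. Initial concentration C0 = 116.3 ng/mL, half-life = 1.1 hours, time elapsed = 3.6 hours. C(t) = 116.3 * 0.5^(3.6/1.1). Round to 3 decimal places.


Drug concentration decay:
Number of half-lives = t / t_half = 3.6 / 1.1 = 3.272727
Decay factor = 0.5^3.272727 = 0.10346918
C(t) = 116.3 * 0.10346918 = 12.033 ng/mL

12.033


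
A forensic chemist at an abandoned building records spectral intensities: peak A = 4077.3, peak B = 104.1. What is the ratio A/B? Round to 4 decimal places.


Spectral peak ratio:
Peak A = 4077.3 counts
Peak B = 104.1 counts
Ratio = 4077.3 / 104.1 = 39.1671

39.1671


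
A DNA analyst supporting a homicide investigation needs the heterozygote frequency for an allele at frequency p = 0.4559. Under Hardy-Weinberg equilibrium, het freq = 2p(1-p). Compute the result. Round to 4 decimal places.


Hardy-Weinberg heterozygote frequency:
q = 1 - p = 1 - 0.4559 = 0.5441
2pq = 2 * 0.4559 * 0.5441 = 0.4961

0.4961


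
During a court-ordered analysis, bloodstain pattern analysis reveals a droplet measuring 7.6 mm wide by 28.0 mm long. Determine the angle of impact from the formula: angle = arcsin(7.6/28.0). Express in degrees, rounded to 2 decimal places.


Blood spatter impact angle calculation:
width / length = 7.6 / 28.0 = 0.271429
angle = arcsin(0.271429)
angle = 15.75 degrees

15.75


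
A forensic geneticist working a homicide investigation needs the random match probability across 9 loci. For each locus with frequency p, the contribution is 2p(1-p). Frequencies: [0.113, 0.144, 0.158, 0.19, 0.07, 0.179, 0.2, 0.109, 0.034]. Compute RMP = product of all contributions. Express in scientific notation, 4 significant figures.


Computing RMP for 9 loci:
Locus 1: 2 * 0.113 * 0.887 = 0.200462
Locus 2: 2 * 0.144 * 0.856 = 0.246528
Locus 3: 2 * 0.158 * 0.842 = 0.266072
Locus 4: 2 * 0.19 * 0.81 = 0.3078
Locus 5: 2 * 0.07 * 0.93 = 0.1302
Locus 6: 2 * 0.179 * 0.821 = 0.293918
Locus 7: 2 * 0.2 * 0.8 = 0.32
Locus 8: 2 * 0.109 * 0.891 = 0.194238
Locus 9: 2 * 0.034 * 0.966 = 0.065688
RMP = 6.324e-07

6.324e-07


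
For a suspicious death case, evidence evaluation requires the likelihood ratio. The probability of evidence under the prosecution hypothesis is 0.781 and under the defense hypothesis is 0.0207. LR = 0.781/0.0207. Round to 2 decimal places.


Likelihood ratio calculation:
LR = P(E|Hp) / P(E|Hd)
LR = 0.781 / 0.0207
LR = 37.73

37.73


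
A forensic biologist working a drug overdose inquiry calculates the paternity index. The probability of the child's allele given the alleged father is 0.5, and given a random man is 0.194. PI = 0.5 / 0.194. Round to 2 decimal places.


Paternity Index calculation:
PI = P(allele|father) / P(allele|random)
PI = 0.5 / 0.194
PI = 2.58

2.58


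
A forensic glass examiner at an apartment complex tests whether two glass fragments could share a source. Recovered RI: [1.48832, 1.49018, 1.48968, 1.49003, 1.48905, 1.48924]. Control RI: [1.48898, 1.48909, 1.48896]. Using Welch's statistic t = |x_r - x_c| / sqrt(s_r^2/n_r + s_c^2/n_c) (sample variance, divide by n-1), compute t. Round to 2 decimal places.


Welch's t-criterion for glass RI comparison:
Recovered mean = sum / n_r = 8.9365 / 6 = 1.4894167
Control mean = sum / n_c = 4.46703 / 3 = 1.48901
Recovered sample variance s_r^2 = 4.79307e-07
Control sample variance s_c^2 = 4.9e-09
Welch SE (unpooled) = sqrt(s_r^2/n_r + s_c^2/n_c) = sqrt(7.98844e-08 + 1.63333e-09) = sqrt(8.15177e-08) = 0.000285513
|mean_r - mean_c| = 0.000406667
t = 0.000406667 / 0.000285513 = 1.42

1.42


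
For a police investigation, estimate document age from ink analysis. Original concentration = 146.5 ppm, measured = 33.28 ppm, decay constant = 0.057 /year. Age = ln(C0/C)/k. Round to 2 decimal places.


Document age estimation:
C0/C = 146.5 / 33.28 = 4.402043
ln(C0/C) = 1.482069
t = 1.482069 / 0.057 = 26.00 years

26.00


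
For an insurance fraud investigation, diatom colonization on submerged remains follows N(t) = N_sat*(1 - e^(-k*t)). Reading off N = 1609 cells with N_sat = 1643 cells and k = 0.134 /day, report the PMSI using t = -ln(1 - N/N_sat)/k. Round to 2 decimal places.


PMSI from diatom colonization curve:
N / N_sat = 1609 / 1643 = 0.979306
1 - N/N_sat = 0.020694
ln(1 - N/N_sat) = -3.877911
t = -ln(1 - N/N_sat) / k = -(-3.877911) / 0.134 = 28.94 days

28.94


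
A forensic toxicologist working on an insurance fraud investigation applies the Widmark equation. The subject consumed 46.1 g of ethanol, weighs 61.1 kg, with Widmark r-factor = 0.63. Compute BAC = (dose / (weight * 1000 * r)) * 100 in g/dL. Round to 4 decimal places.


Applying the Widmark formula:
BAC = (dose_g / (body_wt * 1000 * r)) * 100
Denominator = 61.1 * 1000 * 0.63 = 38493
BAC = (46.1 / 38493) * 100
BAC = 0.1198 g/dL

0.1198


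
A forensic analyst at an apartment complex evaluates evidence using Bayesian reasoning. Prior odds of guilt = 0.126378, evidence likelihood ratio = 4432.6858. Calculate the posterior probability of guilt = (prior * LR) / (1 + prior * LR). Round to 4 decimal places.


Bayesian evidence evaluation:
Posterior odds = prior_odds * LR = 0.126378 * 4432.6858 = 560.194
Posterior probability = posterior_odds / (1 + posterior_odds)
= 560.194 / (1 + 560.194)
= 560.194 / 561.194
= 0.9982

0.9982


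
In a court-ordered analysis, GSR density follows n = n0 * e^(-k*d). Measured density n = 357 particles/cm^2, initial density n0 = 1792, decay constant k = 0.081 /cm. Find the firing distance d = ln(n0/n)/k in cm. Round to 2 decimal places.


GSR distance calculation:
n0/n = 1792 / 357 = 5.019608
ln(n0/n) = 1.613352
d = 1.613352 / 0.081 = 19.92 cm

19.92


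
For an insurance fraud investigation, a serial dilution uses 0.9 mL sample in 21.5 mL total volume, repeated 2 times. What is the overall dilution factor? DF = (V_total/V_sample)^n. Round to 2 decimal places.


Dilution factor calculation:
Single dilution = V_total / V_sample = 21.5 / 0.9 ≈ 23.888889
Number of dilutions = 2
Total DF = (21.5 / 0.9)^2 (full precision, rounded at the end) = 570.68

570.68


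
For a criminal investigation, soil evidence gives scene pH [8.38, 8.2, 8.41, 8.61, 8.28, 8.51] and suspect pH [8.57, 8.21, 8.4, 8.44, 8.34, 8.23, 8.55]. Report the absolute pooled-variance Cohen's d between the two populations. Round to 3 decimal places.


Pooled-variance Cohen's d for soil pH comparison:
Scene mean = 50.39 / 6 = 8.398333
Suspect mean = 58.74 / 7 = 8.391429
Scene sample variance s_s^2 = 0.022217
Suspect sample variance s_c^2 = 0.020181
Pooled variance = ((n_s-1)*s_s^2 + (n_c-1)*s_c^2) / (n_s + n_c - 2) = 0.021106
Pooled SD = sqrt(0.021106) = 0.145279
Mean difference = 0.006905
|d| = |0.006905| / 0.145279 = 0.048

0.048


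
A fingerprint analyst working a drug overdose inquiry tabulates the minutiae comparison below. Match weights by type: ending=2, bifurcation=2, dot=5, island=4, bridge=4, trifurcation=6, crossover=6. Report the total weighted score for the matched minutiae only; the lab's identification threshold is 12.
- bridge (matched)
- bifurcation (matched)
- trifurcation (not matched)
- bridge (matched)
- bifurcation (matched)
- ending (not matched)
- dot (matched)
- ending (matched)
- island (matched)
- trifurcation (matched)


Weighted minutiae match score:
  bridge: matched, +4 (running total 4)
  bifurcation: matched, +2 (running total 6)
  trifurcation: not matched, +0
  bridge: matched, +4 (running total 10)
  bifurcation: matched, +2 (running total 12)
  ending: not matched, +0
  dot: matched, +5 (running total 17)
  ending: matched, +2 (running total 19)
  island: matched, +4 (running total 23)
  trifurcation: matched, +6 (running total 29)
Total score = 29
Threshold = 12; verdict = identification

29


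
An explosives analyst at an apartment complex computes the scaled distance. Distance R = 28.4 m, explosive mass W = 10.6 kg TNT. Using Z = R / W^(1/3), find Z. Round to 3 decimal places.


Scaled distance calculation:
W^(1/3) = 10.6^(1/3) = 2.196689
Z = R / W^(1/3) = 28.4 / 2.196689
Z = 12.929 m/kg^(1/3)

12.929


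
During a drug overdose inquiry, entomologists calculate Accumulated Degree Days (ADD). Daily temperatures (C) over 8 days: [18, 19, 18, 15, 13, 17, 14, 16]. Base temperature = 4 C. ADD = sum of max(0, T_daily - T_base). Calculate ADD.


Computing ADD day by day:
Day 1: max(0, 18 - 4) = 14
Day 2: max(0, 19 - 4) = 15
Day 3: max(0, 18 - 4) = 14
Day 4: max(0, 15 - 4) = 11
Day 5: max(0, 13 - 4) = 9
Day 6: max(0, 17 - 4) = 13
Day 7: max(0, 14 - 4) = 10
Day 8: max(0, 16 - 4) = 12
Total ADD = 98

98


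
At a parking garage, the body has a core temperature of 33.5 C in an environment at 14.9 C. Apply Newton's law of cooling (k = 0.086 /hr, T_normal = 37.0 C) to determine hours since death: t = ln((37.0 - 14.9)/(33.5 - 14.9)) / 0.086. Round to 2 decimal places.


Using Newton's law of cooling:
t = ln((T_normal - T_ambient) / (T_body - T_ambient)) / k
T_normal - T_ambient = 22.1
T_body - T_ambient = 18.6
Ratio = 1.188172
ln(ratio) = 0.172416
t = 0.172416 / 0.086 = 2.00 hours

2.00


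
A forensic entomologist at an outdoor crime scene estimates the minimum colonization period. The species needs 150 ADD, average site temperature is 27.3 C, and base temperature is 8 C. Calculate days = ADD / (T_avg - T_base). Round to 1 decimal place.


Insect development time:
Effective temperature = avg_temp - T_base = 27.3 - 8 = 19.3 C
Days = ADD / effective_temp = 150 / 19.3 = 7.8 days

7.8


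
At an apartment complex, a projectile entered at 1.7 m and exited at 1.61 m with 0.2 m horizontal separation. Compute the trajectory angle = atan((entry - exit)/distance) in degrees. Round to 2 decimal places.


Bullet trajectory angle:
Height difference = 1.7 - 1.61 = 0.09 m
angle = atan(0.09 / 0.2)
angle = atan(0.45)
angle = 24.23 degrees

24.23


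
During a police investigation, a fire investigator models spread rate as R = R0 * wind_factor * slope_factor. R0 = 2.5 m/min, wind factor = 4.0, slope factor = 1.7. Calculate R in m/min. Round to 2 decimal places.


Fire spread rate calculation:
R = R0 * wind_factor * slope_factor
= 2.5 * 4.0 * 1.7
= 10 * 1.7
= 17.00 m/min

17.00


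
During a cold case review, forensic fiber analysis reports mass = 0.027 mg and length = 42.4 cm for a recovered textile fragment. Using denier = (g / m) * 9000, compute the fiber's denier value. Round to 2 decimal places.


Denier calculation:
Mass in grams = 0.027 mg / 1000 = 0.000027 g
Length in meters = 42.4 cm / 100 = 0.424 m
Linear density = mass / length = 0.000027 / 0.424 = 0.00006368 g/m
Denier = (g/m) * 9000 = 0.00006368 * 9000 = 0.57

0.57


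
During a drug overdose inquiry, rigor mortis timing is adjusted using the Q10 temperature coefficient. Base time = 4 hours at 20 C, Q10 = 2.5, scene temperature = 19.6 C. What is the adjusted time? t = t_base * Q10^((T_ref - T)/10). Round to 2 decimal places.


Rigor mortis time adjustment:
Exponent = (T_ref - T_actual) / 10 = (20 - 19.6) / 10 = 0.04
Q10 factor = 2.5^0.04 = 1.03733
t_adjusted = 4 * 1.03733 = 4.15 hours

4.15


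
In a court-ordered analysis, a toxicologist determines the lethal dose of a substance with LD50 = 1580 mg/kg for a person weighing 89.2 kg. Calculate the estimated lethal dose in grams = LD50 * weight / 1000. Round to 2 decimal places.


Lethal dose calculation:
Lethal dose = LD50 * body_weight / 1000
= 1580 * 89.2 / 1000
= 140936 / 1000
= 140.94 g

140.94


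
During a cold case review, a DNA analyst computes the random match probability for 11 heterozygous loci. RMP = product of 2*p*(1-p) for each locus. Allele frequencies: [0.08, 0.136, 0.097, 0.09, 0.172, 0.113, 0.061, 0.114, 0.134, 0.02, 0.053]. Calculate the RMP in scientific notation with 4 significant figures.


Computing RMP for 11 loci:
Locus 1: 2 * 0.08 * 0.92 = 0.1472
Locus 2: 2 * 0.136 * 0.864 = 0.235008
Locus 3: 2 * 0.097 * 0.903 = 0.175182
Locus 4: 2 * 0.09 * 0.91 = 0.1638
Locus 5: 2 * 0.172 * 0.828 = 0.284832
Locus 6: 2 * 0.113 * 0.887 = 0.200462
Locus 7: 2 * 0.061 * 0.939 = 0.114558
Locus 8: 2 * 0.114 * 0.886 = 0.202008
Locus 9: 2 * 0.134 * 0.866 = 0.232088
Locus 10: 2 * 0.02 * 0.98 = 0.0392
Locus 11: 2 * 0.053 * 0.947 = 0.100382
RMP = 1.198e-09

1.198e-09


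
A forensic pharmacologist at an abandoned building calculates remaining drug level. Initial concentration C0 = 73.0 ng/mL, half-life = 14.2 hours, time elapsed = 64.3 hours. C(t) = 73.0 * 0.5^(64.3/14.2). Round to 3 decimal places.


Drug concentration decay:
Number of half-lives = t / t_half = 64.3 / 14.2 = 4.528169
Decay factor = 0.5^4.528169 = 0.04333964
C(t) = 73.0 * 0.04333964 = 3.164 ng/mL

3.164


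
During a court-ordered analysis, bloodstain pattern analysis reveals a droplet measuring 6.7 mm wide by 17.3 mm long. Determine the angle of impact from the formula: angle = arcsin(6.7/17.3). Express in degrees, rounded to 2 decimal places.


Blood spatter impact angle calculation:
width / length = 6.7 / 17.3 = 0.387283
angle = arcsin(0.387283)
angle = 22.79 degrees

22.79


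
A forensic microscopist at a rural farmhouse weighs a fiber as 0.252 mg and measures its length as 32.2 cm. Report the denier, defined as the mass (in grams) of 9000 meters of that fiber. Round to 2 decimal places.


Denier calculation:
Mass in grams = 0.252 mg / 1000 = 0.000252 g
Length in meters = 32.2 cm / 100 = 0.322 m
Linear density = mass / length = 0.000252 / 0.322 = 0.00078261 g/m
Denier = (g/m) * 9000 = 0.00078261 * 9000 = 7.04

7.04


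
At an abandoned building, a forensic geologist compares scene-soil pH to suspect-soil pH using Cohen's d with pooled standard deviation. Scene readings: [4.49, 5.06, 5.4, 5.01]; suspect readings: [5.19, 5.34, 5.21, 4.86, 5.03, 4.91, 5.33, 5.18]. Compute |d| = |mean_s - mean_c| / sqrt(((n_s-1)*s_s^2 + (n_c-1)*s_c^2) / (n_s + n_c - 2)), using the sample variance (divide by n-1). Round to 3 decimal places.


Pooled-variance Cohen's d for soil pH comparison:
Scene mean = 19.96 / 4 = 4.99
Suspect mean = 41.05 / 8 = 5.13125
Scene sample variance s_s^2 = 0.141133
Suspect sample variance s_c^2 = 0.032555
Pooled variance = ((n_s-1)*s_s^2 + (n_c-1)*s_c^2) / (n_s + n_c - 2) = 0.065129
Pooled SD = sqrt(0.065129) = 0.255204
Mean difference = -0.14125
|d| = |-0.14125| / 0.255204 = 0.553

0.553


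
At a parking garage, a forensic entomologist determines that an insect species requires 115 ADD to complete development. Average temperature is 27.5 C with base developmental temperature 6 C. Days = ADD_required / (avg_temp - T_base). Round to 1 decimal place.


Insect development time:
Effective temperature = avg_temp - T_base = 27.5 - 6 = 21.5 C
Days = ADD / effective_temp = 115 / 21.5 = 5.3 days

5.3


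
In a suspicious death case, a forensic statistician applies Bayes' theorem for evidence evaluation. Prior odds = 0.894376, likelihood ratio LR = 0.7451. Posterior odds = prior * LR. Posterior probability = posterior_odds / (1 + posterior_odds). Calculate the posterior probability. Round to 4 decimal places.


Bayesian evidence evaluation:
Posterior odds = prior_odds * LR = 0.894376 * 0.7451 = 0.6663996
Posterior probability = posterior_odds / (1 + posterior_odds)
= 0.6663996 / (1 + 0.6663996)
= 0.6663996 / 1.6663996
= 0.3999

0.3999


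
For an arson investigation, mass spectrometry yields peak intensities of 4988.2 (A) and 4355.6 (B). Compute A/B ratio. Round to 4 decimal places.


Spectral peak ratio:
Peak A = 4988.2 counts
Peak B = 4355.6 counts
Ratio = 4988.2 / 4355.6 = 1.1452

1.1452


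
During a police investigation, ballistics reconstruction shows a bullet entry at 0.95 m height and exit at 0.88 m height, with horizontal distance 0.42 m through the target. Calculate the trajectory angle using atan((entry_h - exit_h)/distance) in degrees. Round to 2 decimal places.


Bullet trajectory angle:
Height difference = 0.95 - 0.88 = 0.07 m
angle = atan(0.07 / 0.42)
angle = atan(0.166667)
angle = 9.46 degrees

9.46


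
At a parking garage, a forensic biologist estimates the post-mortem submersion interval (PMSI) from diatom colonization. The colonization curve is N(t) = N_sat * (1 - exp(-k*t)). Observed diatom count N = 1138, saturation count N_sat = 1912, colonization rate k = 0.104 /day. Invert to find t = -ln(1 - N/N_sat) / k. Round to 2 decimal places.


PMSI from diatom colonization curve:
N / N_sat = 1138 / 1912 = 0.595188
1 - N/N_sat = 0.404812
ln(1 - N/N_sat) = -0.904333
t = -ln(1 - N/N_sat) / k = -(-0.904333) / 0.104 = 8.70 days

8.70


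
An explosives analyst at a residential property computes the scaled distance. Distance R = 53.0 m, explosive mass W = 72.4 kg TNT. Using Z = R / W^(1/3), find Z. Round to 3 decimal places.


Scaled distance calculation:
W^(1/3) = 72.4^(1/3) = 4.167857
Z = R / W^(1/3) = 53.0 / 4.167857
Z = 12.716 m/kg^(1/3)

12.716


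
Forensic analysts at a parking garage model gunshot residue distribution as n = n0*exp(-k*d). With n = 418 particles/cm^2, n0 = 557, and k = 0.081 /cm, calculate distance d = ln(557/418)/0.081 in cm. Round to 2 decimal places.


GSR distance calculation:
n0/n = 557 / 418 = 1.332536
ln(n0/n) = 0.287084
d = 0.287084 / 0.081 = 3.54 cm

3.54


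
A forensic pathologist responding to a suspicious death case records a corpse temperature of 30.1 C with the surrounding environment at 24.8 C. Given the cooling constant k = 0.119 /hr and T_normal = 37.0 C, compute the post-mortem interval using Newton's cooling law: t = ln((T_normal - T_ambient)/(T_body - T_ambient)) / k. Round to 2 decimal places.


Using Newton's law of cooling:
t = ln((T_normal - T_ambient) / (T_body - T_ambient)) / k
T_normal - T_ambient = 12.2
T_body - T_ambient = 5.3
Ratio = 2.301887
ln(ratio) = 0.833729
t = 0.833729 / 0.119 = 7.01 hours

7.01


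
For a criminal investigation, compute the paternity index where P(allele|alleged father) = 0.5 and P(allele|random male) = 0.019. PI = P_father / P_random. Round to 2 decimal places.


Paternity Index calculation:
PI = P(allele|father) / P(allele|random)
PI = 0.5 / 0.019
PI = 26.32

26.32


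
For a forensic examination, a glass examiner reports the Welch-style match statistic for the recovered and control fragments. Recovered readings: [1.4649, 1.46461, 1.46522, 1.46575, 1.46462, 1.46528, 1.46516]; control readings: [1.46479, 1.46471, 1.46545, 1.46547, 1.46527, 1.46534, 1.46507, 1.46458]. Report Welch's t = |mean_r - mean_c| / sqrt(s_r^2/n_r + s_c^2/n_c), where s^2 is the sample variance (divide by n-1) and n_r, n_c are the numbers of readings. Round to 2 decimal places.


Welch's t-criterion for glass RI comparison:
Recovered mean = sum / n_r = 10.25554 / 7 = 1.4650771
Control mean = sum / n_c = 11.72068 / 8 = 1.465085
Recovered sample variance s_r^2 = 1.6329e-07
Control sample variance s_c^2 = 1.23371e-07
Welch SE (unpooled) = sqrt(s_r^2/n_r + s_c^2/n_c) = sqrt(2.33272e-08 + 1.54214e-08) = sqrt(3.87486e-08) = 0.000196847
|mean_r - mean_c| = 7.85714e-06
t = 7.85714e-06 / 0.000196847 = 0.04

0.04


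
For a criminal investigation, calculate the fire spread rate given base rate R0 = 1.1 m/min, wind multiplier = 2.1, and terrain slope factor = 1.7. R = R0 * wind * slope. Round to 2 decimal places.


Fire spread rate calculation:
R = R0 * wind_factor * slope_factor
= 1.1 * 2.1 * 1.7
= 2.31 * 1.7
= 3.93 m/min

3.93


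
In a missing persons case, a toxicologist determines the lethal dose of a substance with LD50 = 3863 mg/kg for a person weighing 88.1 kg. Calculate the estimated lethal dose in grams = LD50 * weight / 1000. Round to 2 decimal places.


Lethal dose calculation:
Lethal dose = LD50 * body_weight / 1000
= 3863 * 88.1 / 1000
= 340330.3 / 1000
= 340.33 g

340.33


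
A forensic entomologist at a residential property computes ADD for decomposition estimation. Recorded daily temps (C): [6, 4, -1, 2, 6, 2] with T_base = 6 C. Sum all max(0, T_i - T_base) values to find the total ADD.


Computing ADD day by day:
Day 1: max(0, 6 - 6) = 0
Day 2: max(0, 4 - 6) = 0
Day 3: max(0, -1 - 6) = 0
Day 4: max(0, 2 - 6) = 0
Day 5: max(0, 6 - 6) = 0
Day 6: max(0, 2 - 6) = 0
Total ADD = 0

0


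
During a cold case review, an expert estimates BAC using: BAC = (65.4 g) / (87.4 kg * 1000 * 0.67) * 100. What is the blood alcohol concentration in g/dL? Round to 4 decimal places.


Applying the Widmark formula:
BAC = (dose_g / (body_wt * 1000 * r)) * 100
Denominator = 87.4 * 1000 * 0.67 = 58558
BAC = (65.4 / 58558) * 100
BAC = 0.1117 g/dL

0.1117


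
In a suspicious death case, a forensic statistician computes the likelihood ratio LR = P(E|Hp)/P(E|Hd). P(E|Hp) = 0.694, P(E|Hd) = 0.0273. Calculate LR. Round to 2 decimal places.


Likelihood ratio calculation:
LR = P(E|Hp) / P(E|Hd)
LR = 0.694 / 0.0273
LR = 25.42

25.42


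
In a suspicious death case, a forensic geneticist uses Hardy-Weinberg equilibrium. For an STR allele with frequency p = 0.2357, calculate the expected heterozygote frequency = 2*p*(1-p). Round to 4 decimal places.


Hardy-Weinberg heterozygote frequency:
q = 1 - p = 1 - 0.2357 = 0.7643
2pq = 2 * 0.2357 * 0.7643 = 0.3603

0.3603


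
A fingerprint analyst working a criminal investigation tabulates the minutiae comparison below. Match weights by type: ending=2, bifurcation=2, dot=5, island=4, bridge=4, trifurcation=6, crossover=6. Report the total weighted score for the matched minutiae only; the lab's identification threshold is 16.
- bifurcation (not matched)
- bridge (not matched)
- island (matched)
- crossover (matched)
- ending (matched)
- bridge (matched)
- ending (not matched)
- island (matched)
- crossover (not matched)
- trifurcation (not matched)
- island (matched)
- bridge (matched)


Weighted minutiae match score:
  bifurcation: not matched, +0
  bridge: not matched, +0
  island: matched, +4 (running total 4)
  crossover: matched, +6 (running total 10)
  ending: matched, +2 (running total 12)
  bridge: matched, +4 (running total 16)
  ending: not matched, +0
  island: matched, +4 (running total 20)
  crossover: not matched, +0
  trifurcation: not matched, +0
  island: matched, +4 (running total 24)
  bridge: matched, +4 (running total 28)
Total score = 28
Threshold = 16; verdict = identification

28


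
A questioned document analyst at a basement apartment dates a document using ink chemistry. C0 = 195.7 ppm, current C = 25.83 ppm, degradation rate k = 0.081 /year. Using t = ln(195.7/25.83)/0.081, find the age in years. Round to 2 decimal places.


Document age estimation:
C0/C = 195.7 / 25.83 = 7.576461
ln(C0/C) = 2.025046
t = 2.025046 / 0.081 = 25.00 years

25.00


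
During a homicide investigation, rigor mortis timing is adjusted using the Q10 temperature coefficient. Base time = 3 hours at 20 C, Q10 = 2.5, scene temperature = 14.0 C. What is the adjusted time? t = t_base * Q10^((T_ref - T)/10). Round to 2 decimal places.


Rigor mortis time adjustment:
Exponent = (T_ref - T_actual) / 10 = (20 - 14.0) / 10 = 0.6
Q10 factor = 2.5^0.6 = 1.73286
t_adjusted = 3 * 1.73286 = 5.20 hours

5.20


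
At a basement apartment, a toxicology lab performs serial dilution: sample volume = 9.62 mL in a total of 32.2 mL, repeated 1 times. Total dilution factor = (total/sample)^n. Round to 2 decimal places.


Dilution factor calculation:
Single dilution = V_total / V_sample = 32.2 / 9.62 ≈ 3.347193
Number of dilutions = 1
Total DF = (32.2 / 9.62)^1 (full precision, rounded at the end) = 3.35

3.35


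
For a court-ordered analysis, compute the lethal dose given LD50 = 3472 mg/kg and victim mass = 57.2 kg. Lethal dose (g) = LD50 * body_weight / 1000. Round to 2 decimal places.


Lethal dose calculation:
Lethal dose = LD50 * body_weight / 1000
= 3472 * 57.2 / 1000
= 198598.4 / 1000
= 198.60 g

198.60


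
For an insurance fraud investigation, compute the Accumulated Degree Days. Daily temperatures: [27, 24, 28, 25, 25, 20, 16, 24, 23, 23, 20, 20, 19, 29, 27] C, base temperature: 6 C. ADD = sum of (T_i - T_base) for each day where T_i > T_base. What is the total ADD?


Computing ADD day by day:
Day 1: max(0, 27 - 6) = 21
Day 2: max(0, 24 - 6) = 18
Day 3: max(0, 28 - 6) = 22
Day 4: max(0, 25 - 6) = 19
Day 5: max(0, 25 - 6) = 19
Day 6: max(0, 20 - 6) = 14
Day 7: max(0, 16 - 6) = 10
Day 8: max(0, 24 - 6) = 18
Day 9: max(0, 23 - 6) = 17
Day 10: max(0, 23 - 6) = 17
Day 11: max(0, 20 - 6) = 14
Day 12: max(0, 20 - 6) = 14
Day 13: max(0, 19 - 6) = 13
Day 14: max(0, 29 - 6) = 23
Day 15: max(0, 27 - 6) = 21
Total ADD = 260

260


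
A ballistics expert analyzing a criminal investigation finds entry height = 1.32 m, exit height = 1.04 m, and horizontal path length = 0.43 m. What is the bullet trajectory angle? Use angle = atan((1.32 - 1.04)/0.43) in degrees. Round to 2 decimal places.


Bullet trajectory angle:
Height difference = 1.32 - 1.04 = 0.28 m
angle = atan(0.28 / 0.43)
angle = atan(0.651163)
angle = 33.07 degrees

33.07


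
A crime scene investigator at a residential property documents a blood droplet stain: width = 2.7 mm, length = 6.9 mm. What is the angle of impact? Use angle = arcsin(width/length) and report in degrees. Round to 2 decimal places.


Blood spatter impact angle calculation:
width / length = 2.7 / 6.9 = 0.391304
angle = arcsin(0.391304)
angle = 23.04 degrees

23.04


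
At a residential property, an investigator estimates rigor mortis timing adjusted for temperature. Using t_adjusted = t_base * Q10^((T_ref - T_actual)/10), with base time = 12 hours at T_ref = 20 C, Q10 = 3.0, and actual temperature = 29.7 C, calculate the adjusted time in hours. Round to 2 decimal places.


Rigor mortis time adjustment:
Exponent = (T_ref - T_actual) / 10 = (20 - 29.7) / 10 = -0.97
Q10 factor = 3.0^-0.97 = 0.3445
t_adjusted = 12 * 0.3445 = 4.13 hours

4.13


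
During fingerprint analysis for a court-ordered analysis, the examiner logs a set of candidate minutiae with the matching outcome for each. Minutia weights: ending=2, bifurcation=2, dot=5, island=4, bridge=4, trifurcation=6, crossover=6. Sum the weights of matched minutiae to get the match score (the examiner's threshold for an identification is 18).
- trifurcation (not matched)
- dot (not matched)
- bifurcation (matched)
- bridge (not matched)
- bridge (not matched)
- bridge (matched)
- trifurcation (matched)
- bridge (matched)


Weighted minutiae match score:
  trifurcation: not matched, +0
  dot: not matched, +0
  bifurcation: matched, +2 (running total 2)
  bridge: not matched, +0
  bridge: not matched, +0
  bridge: matched, +4 (running total 6)
  trifurcation: matched, +6 (running total 12)
  bridge: matched, +4 (running total 16)
Total score = 16
Threshold = 18; verdict = inconclusive

16


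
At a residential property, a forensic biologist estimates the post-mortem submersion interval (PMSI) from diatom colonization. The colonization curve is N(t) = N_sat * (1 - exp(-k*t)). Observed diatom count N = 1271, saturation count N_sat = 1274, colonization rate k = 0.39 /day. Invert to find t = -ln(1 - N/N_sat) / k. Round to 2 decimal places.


PMSI from diatom colonization curve:
N / N_sat = 1271 / 1274 = 0.997645
1 - N/N_sat = 0.002355
ln(1 - N/N_sat) = -6.051215
t = -ln(1 - N/N_sat) / k = -(-6.051215) / 0.39 = 15.52 days

15.52


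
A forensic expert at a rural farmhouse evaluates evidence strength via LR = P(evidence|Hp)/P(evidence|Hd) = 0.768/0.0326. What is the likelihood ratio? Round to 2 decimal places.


Likelihood ratio calculation:
LR = P(E|Hp) / P(E|Hd)
LR = 0.768 / 0.0326
LR = 23.56

23.56


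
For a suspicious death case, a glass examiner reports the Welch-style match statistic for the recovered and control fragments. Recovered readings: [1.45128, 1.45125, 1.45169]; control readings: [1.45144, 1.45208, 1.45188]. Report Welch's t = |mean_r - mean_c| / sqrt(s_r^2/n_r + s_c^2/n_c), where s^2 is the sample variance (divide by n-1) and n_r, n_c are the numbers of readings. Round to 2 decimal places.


Welch's t-criterion for glass RI comparison:
Recovered mean = sum / n_r = 4.35422 / 3 = 1.4514067
Control mean = sum / n_c = 4.3554 / 3 = 1.4518
Recovered sample variance s_r^2 = 6.04333e-08
Control sample variance s_c^2 = 1.072e-07
Welch SE (unpooled) = sqrt(s_r^2/n_r + s_c^2/n_c) = sqrt(2.01444e-08 + 3.57333e-08) = sqrt(5.58777e-08) = 0.000236385
|mean_r - mean_c| = 0.000393333
t = 0.000393333 / 0.000236385 = 1.66

1.66


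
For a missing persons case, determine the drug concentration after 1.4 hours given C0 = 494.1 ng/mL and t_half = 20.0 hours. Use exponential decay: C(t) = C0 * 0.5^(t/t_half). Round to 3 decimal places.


Drug concentration decay:
Number of half-lives = t / t_half = 1.4 / 20.0 = 0.07
Decay factor = 0.5^0.07 = 0.952638
C(t) = 494.1 * 0.952638 = 470.698 ng/mL

470.698


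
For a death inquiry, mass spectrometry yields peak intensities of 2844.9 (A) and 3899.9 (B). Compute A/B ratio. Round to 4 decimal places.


Spectral peak ratio:
Peak A = 2844.9 counts
Peak B = 3899.9 counts
Ratio = 2844.9 / 3899.9 = 0.7295

0.7295


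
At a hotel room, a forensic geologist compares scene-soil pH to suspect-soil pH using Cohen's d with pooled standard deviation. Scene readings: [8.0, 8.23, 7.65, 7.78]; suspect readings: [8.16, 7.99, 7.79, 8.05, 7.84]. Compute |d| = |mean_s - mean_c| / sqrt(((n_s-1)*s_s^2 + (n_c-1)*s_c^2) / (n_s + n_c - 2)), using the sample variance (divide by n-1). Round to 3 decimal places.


Pooled-variance Cohen's d for soil pH comparison:
Scene mean = 31.66 / 4 = 7.915
Suspect mean = 39.83 / 5 = 7.966
Scene sample variance s_s^2 = 0.064967
Suspect sample variance s_c^2 = 0.02303
Pooled variance = ((n_s-1)*s_s^2 + (n_c-1)*s_c^2) / (n_s + n_c - 2) = 0.041003
Pooled SD = sqrt(0.041003) = 0.202492
Mean difference = -0.051
|d| = |-0.051| / 0.202492 = 0.252

0.252


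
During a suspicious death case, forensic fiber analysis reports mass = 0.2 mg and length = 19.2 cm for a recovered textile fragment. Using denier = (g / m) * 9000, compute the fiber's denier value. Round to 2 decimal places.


Denier calculation:
Mass in grams = 0.2 mg / 1000 = 0.0002 g
Length in meters = 19.2 cm / 100 = 0.192 m
Linear density = mass / length = 0.0002 / 0.192 = 0.00104167 g/m
Denier = (g/m) * 9000 = 0.00104167 * 9000 = 9.38

9.38


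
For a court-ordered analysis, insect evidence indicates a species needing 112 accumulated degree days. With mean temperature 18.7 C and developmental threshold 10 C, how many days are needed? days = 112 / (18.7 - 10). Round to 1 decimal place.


Insect development time:
Effective temperature = avg_temp - T_base = 18.7 - 10 = 8.7 C
Days = ADD / effective_temp = 112 / 8.7 = 12.9 days

12.9


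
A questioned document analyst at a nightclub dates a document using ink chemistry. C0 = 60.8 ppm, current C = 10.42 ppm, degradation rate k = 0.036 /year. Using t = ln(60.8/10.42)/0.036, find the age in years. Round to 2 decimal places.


Document age estimation:
C0/C = 60.8 / 10.42 = 5.834933
ln(C0/C) = 1.763863
t = 1.763863 / 0.036 = 49.00 years

49.00


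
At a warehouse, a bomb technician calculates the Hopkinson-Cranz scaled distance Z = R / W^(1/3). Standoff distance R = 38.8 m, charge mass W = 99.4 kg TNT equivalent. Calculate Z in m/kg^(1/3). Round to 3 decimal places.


Scaled distance calculation:
W^(1/3) = 99.4^(1/3) = 4.632287
Z = R / W^(1/3) = 38.8 / 4.632287
Z = 8.376 m/kg^(1/3)

8.376


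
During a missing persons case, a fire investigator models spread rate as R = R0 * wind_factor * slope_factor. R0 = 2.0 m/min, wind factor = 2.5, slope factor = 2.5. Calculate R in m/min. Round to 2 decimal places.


Fire spread rate calculation:
R = R0 * wind_factor * slope_factor
= 2.0 * 2.5 * 2.5
= 5 * 2.5
= 12.50 m/min

12.50


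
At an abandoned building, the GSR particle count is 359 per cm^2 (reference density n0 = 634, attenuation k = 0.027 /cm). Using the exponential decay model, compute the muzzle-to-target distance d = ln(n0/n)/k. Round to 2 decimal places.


GSR distance calculation:
n0/n = 634 / 359 = 1.766017
ln(n0/n) = 0.568727
d = 0.568727 / 0.027 = 21.06 cm

21.06


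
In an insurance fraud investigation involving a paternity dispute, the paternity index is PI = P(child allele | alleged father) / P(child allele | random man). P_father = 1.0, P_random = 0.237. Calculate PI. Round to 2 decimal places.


Paternity Index calculation:
PI = P(allele|father) / P(allele|random)
PI = 1.0 / 0.237
PI = 4.22

4.22


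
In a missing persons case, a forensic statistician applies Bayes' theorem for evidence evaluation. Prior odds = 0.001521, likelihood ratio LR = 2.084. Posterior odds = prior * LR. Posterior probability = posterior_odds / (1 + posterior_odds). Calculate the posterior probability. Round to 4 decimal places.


Bayesian evidence evaluation:
Posterior odds = prior_odds * LR = 0.001521 * 2.084 = 0.003169764
Posterior probability = posterior_odds / (1 + posterior_odds)
= 0.003169764 / (1 + 0.003169764)
= 0.003169764 / 1.003169764
= 0.0032

0.0032


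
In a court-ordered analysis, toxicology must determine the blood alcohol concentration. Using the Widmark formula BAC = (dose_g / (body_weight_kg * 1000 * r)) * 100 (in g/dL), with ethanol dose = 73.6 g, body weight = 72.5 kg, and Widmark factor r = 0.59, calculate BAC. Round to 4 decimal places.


Applying the Widmark formula:
BAC = (dose_g / (body_wt * 1000 * r)) * 100
Denominator = 72.5 * 1000 * 0.59 = 42775
BAC = (73.6 / 42775) * 100
BAC = 0.1721 g/dL

0.1721


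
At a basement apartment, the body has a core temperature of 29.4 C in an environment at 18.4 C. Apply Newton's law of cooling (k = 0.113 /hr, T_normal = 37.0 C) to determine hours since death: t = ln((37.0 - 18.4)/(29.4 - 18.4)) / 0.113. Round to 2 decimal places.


Using Newton's law of cooling:
t = ln((T_normal - T_ambient) / (T_body - T_ambient)) / k
T_normal - T_ambient = 18.6
T_body - T_ambient = 11.0
Ratio = 1.690909
ln(ratio) = 0.525266
t = 0.525266 / 0.113 = 4.65 hours

4.65


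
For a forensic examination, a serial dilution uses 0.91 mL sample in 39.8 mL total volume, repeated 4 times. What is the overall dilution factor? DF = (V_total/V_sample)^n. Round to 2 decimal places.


Dilution factor calculation:
Single dilution = V_total / V_sample = 39.8 / 0.91 ≈ 43.736264
Number of dilutions = 4
Total DF = (39.8 / 0.91)^4 (full precision, rounded at the end) = 3659036.31

3659036.31


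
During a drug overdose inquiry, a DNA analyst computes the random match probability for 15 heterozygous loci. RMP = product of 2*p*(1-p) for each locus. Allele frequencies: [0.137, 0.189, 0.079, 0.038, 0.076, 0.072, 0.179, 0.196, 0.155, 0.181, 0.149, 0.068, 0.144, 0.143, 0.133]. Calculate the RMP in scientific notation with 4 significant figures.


Computing RMP for 15 loci:
Locus 1: 2 * 0.137 * 0.863 = 0.236462
Locus 2: 2 * 0.189 * 0.811 = 0.306558
Locus 3: 2 * 0.079 * 0.921 = 0.145518
Locus 4: 2 * 0.038 * 0.962 = 0.073112
Locus 5: 2 * 0.076 * 0.924 = 0.140448
Locus 6: 2 * 0.072 * 0.928 = 0.133632
Locus 7: 2 * 0.179 * 0.821 = 0.293918
Locus 8: 2 * 0.196 * 0.804 = 0.315168
Locus 9: 2 * 0.155 * 0.845 = 0.26195
Locus 10: 2 * 0.181 * 0.819 = 0.296478
Locus 11: 2 * 0.149 * 0.851 = 0.253598
Locus 12: 2 * 0.068 * 0.932 = 0.126752
Locus 13: 2 * 0.144 * 0.856 = 0.246528
Locus 14: 2 * 0.143 * 0.857 = 0.245102
Locus 15: 2 * 0.133 * 0.867 = 0.230622
RMP = 4.664e-11

4.664e-11


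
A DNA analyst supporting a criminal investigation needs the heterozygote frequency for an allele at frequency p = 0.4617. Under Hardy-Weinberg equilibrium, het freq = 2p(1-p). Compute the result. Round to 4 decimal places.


Hardy-Weinberg heterozygote frequency:
q = 1 - p = 1 - 0.4617 = 0.5383
2pq = 2 * 0.4617 * 0.5383 = 0.4971

0.4971


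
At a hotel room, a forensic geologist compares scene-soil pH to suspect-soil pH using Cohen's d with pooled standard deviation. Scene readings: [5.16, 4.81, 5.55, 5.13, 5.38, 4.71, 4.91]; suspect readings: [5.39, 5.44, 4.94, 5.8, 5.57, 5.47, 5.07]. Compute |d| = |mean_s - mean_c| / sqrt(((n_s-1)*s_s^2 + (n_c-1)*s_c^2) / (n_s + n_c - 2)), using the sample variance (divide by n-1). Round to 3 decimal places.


Pooled-variance Cohen's d for soil pH comparison:
Scene mean = 35.65 / 7 = 5.092857
Suspect mean = 37.68 / 7 = 5.382857
Scene sample variance s_s^2 = 0.09289
Suspect sample variance s_c^2 = 0.085657
Pooled variance = ((n_s-1)*s_s^2 + (n_c-1)*s_c^2) / (n_s + n_c - 2) = 0.089274
Pooled SD = sqrt(0.089274) = 0.298788
Mean difference = -0.29
|d| = |-0.29| / 0.298788 = 0.971

0.971


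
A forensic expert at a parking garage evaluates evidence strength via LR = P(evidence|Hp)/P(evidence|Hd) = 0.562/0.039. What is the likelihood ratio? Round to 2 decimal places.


Likelihood ratio calculation:
LR = P(E|Hp) / P(E|Hd)
LR = 0.562 / 0.039
LR = 14.41

14.41


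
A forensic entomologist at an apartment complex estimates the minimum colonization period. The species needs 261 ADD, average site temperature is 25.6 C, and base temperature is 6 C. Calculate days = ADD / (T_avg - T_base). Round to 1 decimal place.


Insect development time:
Effective temperature = avg_temp - T_base = 25.6 - 6 = 19.6 C
Days = ADD / effective_temp = 261 / 19.6 = 13.3 days

13.3
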